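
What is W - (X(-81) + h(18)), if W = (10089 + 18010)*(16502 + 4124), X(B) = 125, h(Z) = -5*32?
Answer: 579570009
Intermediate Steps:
h(Z) = -160
W = 579569974 (W = 28099*20626 = 579569974)
W - (X(-81) + h(18)) = 579569974 - (125 - 160) = 579569974 - 1*(-35) = 579569974 + 35 = 579570009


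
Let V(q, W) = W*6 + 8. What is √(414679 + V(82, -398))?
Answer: 3*√45811 ≈ 642.11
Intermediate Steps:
V(q, W) = 8 + 6*W (V(q, W) = 6*W + 8 = 8 + 6*W)
√(414679 + V(82, -398)) = √(414679 + (8 + 6*(-398))) = √(414679 + (8 - 2388)) = √(414679 - 2380) = √412299 = 3*√45811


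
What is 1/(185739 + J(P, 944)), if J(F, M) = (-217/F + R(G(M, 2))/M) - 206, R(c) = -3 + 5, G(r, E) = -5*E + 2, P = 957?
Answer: 451704/83805896765 ≈ 5.3899e-6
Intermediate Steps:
G(r, E) = 2 - 5*E
R(c) = 2
J(F, M) = -206 - 217/F + 2/M (J(F, M) = (-217/F + 2/M) - 206 = -206 - 217/F + 2/M)
1/(185739 + J(P, 944)) = 1/(185739 + (-206 - 217/957 + 2/944)) = 1/(185739 + (-206 - 217*1/957 + 2*(1/944))) = 1/(185739 + (-206 - 217/957 + 1/472)) = 1/(185739 - 93152491/451704) = 1/(83805896765/451704) = 451704/83805896765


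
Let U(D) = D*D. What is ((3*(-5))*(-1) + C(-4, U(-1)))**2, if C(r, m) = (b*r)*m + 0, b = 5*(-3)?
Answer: 5625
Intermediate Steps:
U(D) = D**2
b = -15
C(r, m) = -15*m*r (C(r, m) = (-15*r)*m + 0 = -15*m*r + 0 = -15*m*r)
((3*(-5))*(-1) + C(-4, U(-1)))**2 = ((3*(-5))*(-1) - 15*(-1)**2*(-4))**2 = (-15*(-1) - 15*1*(-4))**2 = (15 + 60)**2 = 75**2 = 5625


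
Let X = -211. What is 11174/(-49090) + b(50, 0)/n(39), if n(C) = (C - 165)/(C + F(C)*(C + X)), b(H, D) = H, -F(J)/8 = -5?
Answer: 4197456644/1546335 ≈ 2714.5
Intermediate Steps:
F(J) = 40 (F(J) = -8*(-5) = 40)
n(C) = (-165 + C)/(-8440 + 41*C) (n(C) = (C - 165)/(C + 40*(C - 211)) = (-165 + C)/(C + 40*(-211 + C)) = (-165 + C)/(C + (-8440 + 40*C)) = (-165 + C)/(-8440 + 41*C))
11174/(-49090) + b(50, 0)/n(39) = 11174/(-49090) + 50/(((-165 + 39)/(-8440 + 41*39))) = 11174*(-1/49090) + 50/((-126/(-8440 + 1599))) = -5587/24545 + 50/((-126/(-6841))) = -5587/24545 + 50/((-1/6841*(-126))) = -5587/24545 + 50/(126/6841) = -5587/24545 + 50*(6841/126) = -5587/24545 + 171025/63 = 4197456644/1546335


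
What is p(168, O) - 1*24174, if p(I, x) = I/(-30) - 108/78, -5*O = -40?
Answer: -1571764/65 ≈ -24181.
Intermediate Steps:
O = 8 (O = -⅕*(-40) = 8)
p(I, x) = -18/13 - I/30 (p(I, x) = I*(-1/30) - 108*1/78 = -I/30 - 18/13 = -18/13 - I/30)
p(168, O) - 1*24174 = (-18/13 - 1/30*168) - 1*24174 = (-18/13 - 28/5) - 24174 = -454/65 - 24174 = -1571764/65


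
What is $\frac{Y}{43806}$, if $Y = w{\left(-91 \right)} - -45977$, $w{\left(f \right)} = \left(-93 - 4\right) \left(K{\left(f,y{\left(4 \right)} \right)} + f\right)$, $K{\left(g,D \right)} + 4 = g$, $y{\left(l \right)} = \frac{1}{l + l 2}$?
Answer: $\frac{64019}{43806} \approx 1.4614$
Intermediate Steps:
$y{\left(l \right)} = \frac{1}{3 l}$ ($y{\left(l \right)} = \frac{1}{l + 2 l} = \frac{1}{3 l}$)
$K{\left(g,D \right)} = -4 + g$
$w{\left(f \right)} = 388 - 194 f$ ($w{\left(f \right)} = \left(-93 - 4\right) \left(\left(-4 + f\right) + f\right) = - 97 \left(-4 + 2 f\right) = 388 - 194 f$)
$Y = 64019$ ($Y = \left(388 - -17654\right) - -45977 = \left(388 + 17654\right) + 45977 = 18042 + 45977 = 64019$)
$\frac{Y}{43806} = \frac{64019}{43806}$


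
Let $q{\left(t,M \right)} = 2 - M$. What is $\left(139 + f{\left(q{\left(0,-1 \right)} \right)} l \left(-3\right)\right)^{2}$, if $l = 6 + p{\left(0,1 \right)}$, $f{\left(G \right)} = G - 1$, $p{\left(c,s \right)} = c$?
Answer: $10609$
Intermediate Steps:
$f{\left(G \right)} = -1 + G$
$l = 6$ ($l = 6 + 0 = 6$)
$\left(139 + f{\left(q{\left(0,-1 \right)} \right)} l \left(-3\right)\right)^{2} = \left(139 + \left(-1 + \left(2 - -1\right)\right) 6 \left(-3\right)\right)^{2} = \left(139 + \left(-1 + \left(2 + 1\right)\right) 6 \left(-3\right)\right)^{2} = \left(139 + \left(-1 + 3\right) 6 \left(-3\right)\right)^{2} = \left(139 + 2 \cdot 6 \left(-3\right)\right)^{2} = \left(139 + 12 \left(-3\right)\right)^{2} = \left(139 - 36\right)^{2} = 103^{2} = 10609$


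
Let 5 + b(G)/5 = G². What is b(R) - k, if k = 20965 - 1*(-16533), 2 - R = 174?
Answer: 110397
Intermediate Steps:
R = -172 (R = 2 - 1*174 = 2 - 174 = -172)
b(G) = -25 + 5*G²
k = 37498 (k = 20965 + 16533 = 37498)
b(R) - k = (-25 + 5*(-172)²) - 1*37498 = (-25 + 5*29584) - 37498 = (-25 + 147920) - 37498 = 147895 - 37498 = 110397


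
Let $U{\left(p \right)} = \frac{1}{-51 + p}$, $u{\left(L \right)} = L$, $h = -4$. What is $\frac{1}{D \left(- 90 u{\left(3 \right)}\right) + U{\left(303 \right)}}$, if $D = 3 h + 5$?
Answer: $\frac{252}{476281} \approx 0.0005291$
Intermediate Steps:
$D = -7$ ($D = 3 \left(-4\right) + 5 = -12 + 5 = -7$)
$\frac{1}{D \left(- 90 u{\left(3 \right)}\right) + U{\left(303 \right)}} = \frac{1}{- 7 \left(\left(-90\right) 3\right) + \frac{1}{-51 + 303}} = \frac{1}{\left(-7\right) \left(-270\right) + \frac{1}{252}} = \frac{1}{1890 + \frac{1}{252}} = \frac{1}{\frac{476281}{252}} = \frac{252}{476281}$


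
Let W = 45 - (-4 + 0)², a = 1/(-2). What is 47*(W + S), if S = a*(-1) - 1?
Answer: 2679/2 ≈ 1339.5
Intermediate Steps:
a = -½ ≈ -0.50000
W = 29 (W = 45 - 1*(-4)² = 45 - 1*16 = 45 - 16 = 29)
S = -½ (S = -½*(-1) - 1 = ½ - 1 = -½ ≈ -0.50000)
47*(W + S) = 47*(29 - ½) = 47*(57/2) = 2679/2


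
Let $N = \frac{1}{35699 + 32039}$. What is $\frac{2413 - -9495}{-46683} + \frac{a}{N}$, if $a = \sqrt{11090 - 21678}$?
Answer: $- \frac{916}{3591} + 135476 i \sqrt{2647} \approx -0.25508 + 6.9701 \cdot 10^{6} i$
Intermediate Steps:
$N = \frac{1}{67738} \approx 1.4763 \cdot 10^{-5}$
$a = 2 i \sqrt{2647}$ ($a = \sqrt{-10588} = 2 i \sqrt{2647} \approx 102.9 i$)
$\frac{2413 - -9495}{-46683} + \frac{a}{N} = \frac{2413 - -9495}{-46683} + 2 i \sqrt{2647} \frac{1}{\frac{1}{67738}} = \left(2413 + 9495\right) \left(- \frac{1}{46683}\right) + 2 i \sqrt{2647} \cdot 67738 = 11908 \left(- \frac{1}{46683}\right) + 135476 i \sqrt{2647} = - \frac{916}{3591} + 135476 i \sqrt{2647}$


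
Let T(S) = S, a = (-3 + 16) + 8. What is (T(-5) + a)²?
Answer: 256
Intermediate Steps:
a = 21 (a = 13 + 8 = 21)
(T(-5) + a)² = (-5 + 21)² = 16² = 256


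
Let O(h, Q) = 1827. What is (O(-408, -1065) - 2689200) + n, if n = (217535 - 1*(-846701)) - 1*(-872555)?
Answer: -750582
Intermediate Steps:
n = 1936791 (n = (217535 + 846701) + 872555 = 1064236 + 872555 = 1936791)
(O(-408, -1065) - 2689200) + n = (1827 - 2689200) + 1936791 = -2687373 + 1936791 = -750582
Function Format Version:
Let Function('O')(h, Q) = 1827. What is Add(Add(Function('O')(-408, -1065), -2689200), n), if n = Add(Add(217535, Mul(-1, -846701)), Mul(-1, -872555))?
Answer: -750582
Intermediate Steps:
n = 1936791 (n = Add(Add(217535, 846701), 872555) = Add(1064236, 872555) = 1936791)
Add(Add(Function('O')(-408, -1065), -2689200), n) = Add(Add(1827, -2689200), 1936791) = Add(-2687373, 1936791) = -750582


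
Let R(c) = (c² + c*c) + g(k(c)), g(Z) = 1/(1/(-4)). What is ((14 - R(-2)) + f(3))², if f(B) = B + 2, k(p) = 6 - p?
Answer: 225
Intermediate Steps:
f(B) = 2 + B
g(Z) = -4 (g(Z) = 1/(-¼) = -4)
R(c) = -4 + 2*c² (R(c) = (c² + c*c) - 4 = (c² + c²) - 4 = 2*c² - 4 = -4 + 2*c²)
((14 - R(-2)) + f(3))² = ((14 - (-4 + 2*(-2)²)) + (2 + 3))² = ((14 - (-4 + 2*4)) + 5)² = ((14 - (-4 + 8)) + 5)² = ((14 - 1*4) + 5)² = ((14 - 4) + 5)² = (10 + 5)² = 15² = 225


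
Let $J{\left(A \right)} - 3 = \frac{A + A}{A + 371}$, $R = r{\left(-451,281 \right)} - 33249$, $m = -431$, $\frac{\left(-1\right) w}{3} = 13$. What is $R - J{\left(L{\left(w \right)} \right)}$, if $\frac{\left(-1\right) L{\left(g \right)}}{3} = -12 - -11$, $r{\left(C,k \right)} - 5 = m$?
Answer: $- \frac{6297789}{187} \approx -33678.0$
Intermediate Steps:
$w = -39$ ($w = \left(-3\right) 13 = -39$)
$r{\left(C,k \right)} = -426$ ($r{\left(C,k \right)} = 5 - 431 = -426$)
$R = -33675$ ($R = -426 - 33249 = -33675$)
$L{\left(g \right)} = 3$ ($L{\left(g \right)} = - 3 \left(-12 - -11\right) = - 3 \left(-12 + 11\right) = \left(-3\right) \left(-1\right) = 3$)
$J{\left(A \right)} = 3 + \frac{2 A}{371 + A}$ ($J{\left(A \right)} = 3 + \frac{A + A}{A + 371} = 3 + \frac{2 A}{371 + A}$)
$R - J{\left(L{\left(w \right)} \right)} = -33675 - \frac{1113 + 5 \cdot 3}{371 + 3} = -33675 - \frac{1113 + 15}{374} = -33675 - \frac{1}{374} \cdot 1128 = -33675 - \frac{564}{187} = - \frac{6297789}{187}$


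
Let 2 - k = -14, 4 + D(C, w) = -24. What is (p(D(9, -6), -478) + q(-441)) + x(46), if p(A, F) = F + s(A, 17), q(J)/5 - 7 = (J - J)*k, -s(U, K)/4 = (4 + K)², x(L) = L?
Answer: -2161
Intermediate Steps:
D(C, w) = -28 (D(C, w) = -4 - 24 = -28)
k = 16 (k = 2 - 1*(-14) = 2 + 14 = 16)
s(U, K) = -4*(4 + K)²
q(J) = 35 (q(J) = 35 + 5*((J - J)*16) = 35 + 5*(0*16) = 35 + 5*0 = 35 + 0 = 35)
p(A, F) = -1764 + F (p(A, F) = F - 4*(4 + 17)² = F - 4*21² = F - 4*441 = F - 1764 = -1764 + F)
(p(D(9, -6), -478) + q(-441)) + x(46) = ((-1764 - 478) + 35) + 46 = (-2242 + 35) + 46 = -2207 + 46 = -2161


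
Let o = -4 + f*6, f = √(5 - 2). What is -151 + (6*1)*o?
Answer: -175 + 36*√3 ≈ -112.65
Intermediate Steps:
f = √3 ≈ 1.7320
o = -4 + 6*√3 (o = -4 + √3*6 = -4 + 6*√3 ≈ 6.3923)
-151 + (6*1)*o = -151 + (6*1)*(-4 + 6*√3) = -151 + 6*(-4 + 6*√3) = -151 + (-24 + 36*√3) = -175 + 36*√3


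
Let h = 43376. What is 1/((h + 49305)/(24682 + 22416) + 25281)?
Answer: 47098/1190777219 ≈ 3.9552e-5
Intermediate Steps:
1/((h + 49305)/(24682 + 22416) + 25281) = 1/((43376 + 49305)/(24682 + 22416) + 25281) = 1/(92681/47098 + 25281) = 1/(1190777219/47098) = 47098/1190777219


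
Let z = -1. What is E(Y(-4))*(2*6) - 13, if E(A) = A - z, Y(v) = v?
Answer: -49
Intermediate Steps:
E(A) = 1 + A (E(A) = A - 1*(-1) = A + 1 = 1 + A)
E(Y(-4))*(2*6) - 13 = (1 - 4)*(2*6) - 13 = -3*12 - 13 = -36 - 13 = -49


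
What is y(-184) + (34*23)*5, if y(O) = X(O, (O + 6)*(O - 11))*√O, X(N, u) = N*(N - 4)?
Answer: 3910 + 69184*I*√46 ≈ 3910.0 + 4.6923e+5*I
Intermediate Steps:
X(N, u) = N*(-4 + N)
y(O) = O^(3/2)*(-4 + O) (y(O) = (O*(-4 + O))*√O = O^(3/2)*(-4 + O))
y(-184) + (34*23)*5 = (-184)^(3/2)*(-4 - 184) + (34*23)*5 = -368*I*√46*(-188) + 782*5 = 69184*I*√46 + 3910 = 3910 + 69184*I*√46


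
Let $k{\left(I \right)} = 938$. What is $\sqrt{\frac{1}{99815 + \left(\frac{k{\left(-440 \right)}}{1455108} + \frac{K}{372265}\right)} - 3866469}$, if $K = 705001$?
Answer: $\frac{i \sqrt{2825904740739922074285130297110213430659}}{27034696147274989} \approx 1966.3 i$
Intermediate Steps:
$\sqrt{\frac{1}{99815 + \left(\frac{k{\left(-440 \right)}}{1455108} + \frac{K}{372265}\right)} - 3866469} = \sqrt{\frac{1}{99815 + \left(\frac{938}{1455108} + \frac{705001}{372265}\right)} - 3866469} = \sqrt{\frac{1}{99815 + \left(938 \cdot \frac{1}{1455108} + 705001 \cdot \frac{1}{372265}\right)} - 3866469} = \sqrt{\frac{1}{99815 + \left(\frac{469}{727554} + \frac{705001}{372265}\right)} - 3866469} = \sqrt{\frac{1}{99815 + \frac{513100889839}{270842889810}} - 3866469} = \sqrt{\frac{1}{\frac{27034696147274989}{270842889810}} - 3866469} = \sqrt{\frac{270842889810}{27034696147274989} - 3866469} = \sqrt{- \frac{104528814577587336554031}{27034696147274989}} = \frac{i \sqrt{2825904740739922074285130297110213430659}}{27034696147274989}$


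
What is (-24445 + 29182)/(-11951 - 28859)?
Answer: -4737/40810 ≈ -0.11607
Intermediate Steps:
(-24445 + 29182)/(-11951 - 28859) = 4737/(-40810) = 4737*(-1/40810) = -4737/40810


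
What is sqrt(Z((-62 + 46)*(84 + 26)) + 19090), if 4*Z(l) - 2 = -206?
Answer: sqrt(19039) ≈ 137.98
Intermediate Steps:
Z(l) = -51 (Z(l) = 1/2 + (1/4)*(-206) = 1/2 - 103/2 = -51)
sqrt(Z((-62 + 46)*(84 + 26)) + 19090) = sqrt(-51 + 19090) = sqrt(19039)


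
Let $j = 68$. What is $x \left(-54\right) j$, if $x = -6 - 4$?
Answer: $36720$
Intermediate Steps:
$x = -10$
$x \left(-54\right) j = \left(-10\right) \left(-54\right) 68 = 540 \cdot 68 = 36720$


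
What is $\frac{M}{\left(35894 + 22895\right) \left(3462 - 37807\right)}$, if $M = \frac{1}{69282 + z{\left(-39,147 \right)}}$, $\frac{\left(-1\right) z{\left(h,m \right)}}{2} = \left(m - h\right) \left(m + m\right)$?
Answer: $\frac{1}{80937971505630} \approx 1.2355 \cdot 10^{-14}$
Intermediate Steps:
$z{\left(h,m \right)} = - 4 m \left(m - h\right)$ ($z{\left(h,m \right)} = - 2 \left(m - h\right) \left(m + m\right) = - 2 \left(m - h\right) 2 m = - 2 \cdot 2 m \left(m - h\right) = - 4 m \left(m - h\right)$)
$M = - \frac{1}{40086}$ ($M = \frac{1}{69282 + 4 \cdot 147 \left(-39 - 147\right)} = \frac{1}{69282 + 4 \cdot 147 \left(-186\right)} = \frac{1}{69282 - 109368} = \frac{1}{-40086} = - \frac{1}{40086} \approx -2.4946 \cdot 10^{-5}$)
$\frac{M}{\left(35894 + 22895\right) \left(3462 - 37807\right)} = - \frac{1}{40086 \left(35894 + 22895\right) \left(3462 - 37807\right)} = - \frac{1}{40086 \cdot 58789 \left(-34345\right)} = - \frac{1}{40086 \left(-2019108205\right)} = \left(- \frac{1}{40086}\right) \left(- \frac{1}{2019108205}\right) = \frac{1}{80937971505630}$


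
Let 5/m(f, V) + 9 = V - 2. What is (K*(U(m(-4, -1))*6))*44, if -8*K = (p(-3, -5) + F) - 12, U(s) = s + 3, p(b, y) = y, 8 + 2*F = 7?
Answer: 11935/8 ≈ 1491.9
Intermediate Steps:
F = -½ (F = -4 + (½)*7 = -4 + 7/2 = -½ ≈ -0.50000)
m(f, V) = 5/(-11 + V) (m(f, V) = 5/(-9 + (V - 2)) = 5/(-9 + (-2 + V)) = 5/(-11 + V))
U(s) = 3 + s
K = 35/16 (K = -((-5 - ½) - 12)/8 = -(-11/2 - 12)/8 = -⅛*(-35/2) = 35/16 ≈ 2.1875)
(K*(U(m(-4, -1))*6))*44 = (35*((3 + 5/(-11 - 1))*6)/16)*44 = (35*((3 + 5/(-12))*6)/16)*44 = (35*((3 + 5*(-1/12))*6)/16)*44 = (35*((3 - 5/12)*6)/16)*44 = (35*((31/12)*6)/16)*44 = ((35/16)*(31/2))*44 = (1085/32)*44 = 11935/8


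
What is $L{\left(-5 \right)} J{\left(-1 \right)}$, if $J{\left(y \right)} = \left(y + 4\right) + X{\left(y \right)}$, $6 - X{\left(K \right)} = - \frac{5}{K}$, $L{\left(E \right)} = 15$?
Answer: $60$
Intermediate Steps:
$X{\left(K \right)} = 6 + \frac{5}{K}$ ($X{\left(K \right)} = 6 - - \frac{5}{K} = 6 + \frac{5}{K}$)
$J{\left(y \right)} = 10 + y + \frac{5}{y}$ ($J{\left(y \right)} = \left(y + 4\right) + \left(6 + \frac{5}{y}\right) = \left(4 + y\right) + \left(6 + \frac{5}{y}\right) = 10 + y + \frac{5}{y}$)
$L{\left(-5 \right)} J{\left(-1 \right)} = 15 \left(10 - 1 + \frac{5}{-1}\right) = 15 \left(10 - 1 + 5 \left(-1\right)\right) = 15 \left(10 - 1 - 5\right) = 15 \cdot 4 = 60$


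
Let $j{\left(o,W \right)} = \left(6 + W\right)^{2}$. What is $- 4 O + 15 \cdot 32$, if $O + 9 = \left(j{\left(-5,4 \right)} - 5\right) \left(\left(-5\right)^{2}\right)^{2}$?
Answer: $-236984$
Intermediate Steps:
$O = 59366$ ($O = -9 + \left(\left(6 + 4\right)^{2} - 5\right) \left(\left(-5\right)^{2}\right)^{2} = -9 + \left(10^{2} - 5\right) 25^{2} = -9 + \left(100 - 5\right) 625 = -9 + 95 \cdot 625 = -9 + 59375 = 59366$)
$- 4 O + 15 \cdot 32 = \left(-4\right) 59366 + 15 \cdot 32 = -237464 + 480 = -236984$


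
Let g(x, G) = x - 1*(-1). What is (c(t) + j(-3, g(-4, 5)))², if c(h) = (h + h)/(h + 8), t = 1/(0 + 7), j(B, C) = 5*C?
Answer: 727609/3249 ≈ 223.95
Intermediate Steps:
g(x, G) = 1 + x (g(x, G) = x + 1 = 1 + x)
t = ⅐ (t = 1/7 = ⅐ ≈ 0.14286)
c(h) = 2*h/(8 + h) (c(h) = (2*h)/(8 + h) = 2*h/(8 + h))
(c(t) + j(-3, g(-4, 5)))² = (2*(⅐)/(8 + ⅐) + 5*(1 - 4))² = (2*(⅐)/(57/7) + 5*(-3))² = (2*(⅐)*(7/57) - 15)² = (2/57 - 15)² = (-853/57)² = 727609/3249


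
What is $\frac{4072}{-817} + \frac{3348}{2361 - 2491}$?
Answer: $- \frac{1632338}{53105} \approx -30.738$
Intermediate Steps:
$\frac{4072}{-817} + \frac{3348}{2361 - 2491} = 4072 \left(- \frac{1}{817}\right) + \frac{3348}{2361 - 2491} = - \frac{4072}{817} + \frac{3348}{-130} = - \frac{4072}{817} + 3348 \left(- \frac{1}{130}\right) = - \frac{4072}{817} - \frac{1674}{65} = - \frac{1632338}{53105}$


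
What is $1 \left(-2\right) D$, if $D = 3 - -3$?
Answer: $-12$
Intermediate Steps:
$D = 6$ ($D = 3 + 3 = 6$)
$1 \left(-2\right) D = 1 \left(-2\right) 6 = \left(-2\right) 6 = -12$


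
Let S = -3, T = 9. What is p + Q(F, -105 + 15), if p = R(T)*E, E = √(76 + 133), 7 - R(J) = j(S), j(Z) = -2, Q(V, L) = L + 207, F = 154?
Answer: 117 + 9*√209 ≈ 247.11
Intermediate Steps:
Q(V, L) = 207 + L
R(J) = 9 (R(J) = 7 - 1*(-2) = 7 + 2 = 9)
E = √209 ≈ 14.457
p = 9*√209 ≈ 130.11
p + Q(F, -105 + 15) = 9*√209 + (207 + (-105 + 15)) = 9*√209 + (207 - 90) = 9*√209 + 117 = 117 + 9*√209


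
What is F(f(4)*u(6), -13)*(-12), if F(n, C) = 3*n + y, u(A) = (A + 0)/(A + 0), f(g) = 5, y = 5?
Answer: -240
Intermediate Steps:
u(A) = 1 (u(A) = A/A = 1)
F(n, C) = 5 + 3*n (F(n, C) = 3*n + 5 = 5 + 3*n)
F(f(4)*u(6), -13)*(-12) = (5 + 3*(5*1))*(-12) = (5 + 3*5)*(-12) = (5 + 15)*(-12) = 20*(-12) = -240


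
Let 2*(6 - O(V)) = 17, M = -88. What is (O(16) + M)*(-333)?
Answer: 60273/2 ≈ 30137.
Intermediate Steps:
O(V) = -5/2 (O(V) = 6 - ½*17 = 6 - 17/2 = -5/2)
(O(16) + M)*(-333) = (-5/2 - 88)*(-333) = -181/2*(-333) = 60273/2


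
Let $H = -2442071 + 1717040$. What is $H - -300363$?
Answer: $-424668$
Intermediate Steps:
$H = -725031$
$H - -300363 = -725031 - -300363 = -725031 + 300363 = -424668$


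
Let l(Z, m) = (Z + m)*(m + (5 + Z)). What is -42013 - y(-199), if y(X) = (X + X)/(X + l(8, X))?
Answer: -1484192853/35327 ≈ -42013.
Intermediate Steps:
l(Z, m) = (Z + m)*(5 + Z + m)
y(X) = 2*X/(104 + X² + 22*X) (y(X) = (X + X)/(X + (8² + X² + 5*8 + 5*X + 2*8*X)) = (2*X)/(X + (64 + X² + 40 + 5*X + 16*X)) = (2*X)/(X + (104 + X² + 21*X)) = (2*X)/(104 + X² + 22*X) = 2*X/(104 + X² + 22*X))
-42013 - y(-199) = -42013 - 2*(-199)/(104 + (-199)² + 22*(-199)) = -42013 - 2*(-199)/(104 + 39601 - 4378) = -42013 - 2*(-199)/35327 = -42013 - 1*(-398/35327) = -42013 + 398/35327 = -1484192853/35327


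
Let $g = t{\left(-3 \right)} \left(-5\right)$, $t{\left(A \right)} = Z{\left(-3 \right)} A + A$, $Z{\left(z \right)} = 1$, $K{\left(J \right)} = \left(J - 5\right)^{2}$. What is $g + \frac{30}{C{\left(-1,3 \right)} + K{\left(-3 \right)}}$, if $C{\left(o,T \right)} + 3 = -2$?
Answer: $\frac{1800}{59} \approx 30.508$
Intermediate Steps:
$K{\left(J \right)} = \left(-5 + J\right)^{2}$
$t{\left(A \right)} = 2 A$ ($t{\left(A \right)} = 1 A + A = A + A = 2 A$)
$C{\left(o,T \right)} = -5$ ($C{\left(o,T \right)} = -3 - 2 = -5$)
$g = 30$ ($g = 2 \left(-3\right) \left(-5\right) = \left(-6\right) \left(-5\right) = 30$)
$g + \frac{30}{C{\left(-1,3 \right)} + K{\left(-3 \right)}} = 30 + \frac{30}{-5 + \left(-5 - 3\right)^{2}} = 30 + \frac{30}{-5 + \left(-8\right)^{2}} = 30 + \frac{30}{-5 + 64} = 30 + \frac{30}{59} = \frac{1800}{59}$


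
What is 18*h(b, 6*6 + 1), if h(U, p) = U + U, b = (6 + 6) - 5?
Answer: 252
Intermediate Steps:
b = 7 (b = 12 - 5 = 7)
h(U, p) = 2*U
18*h(b, 6*6 + 1) = 18*(2*7) = 18*14 = 252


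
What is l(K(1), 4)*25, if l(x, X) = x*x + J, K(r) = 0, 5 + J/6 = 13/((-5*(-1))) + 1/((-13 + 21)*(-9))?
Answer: -4345/12 ≈ -362.08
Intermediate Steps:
J = -869/60 (J = -30 + 6*(13/((-5*(-1))) + 1/((-13 + 21)*(-9))) = -30 + 6*(13/5 - ⅑/8) = -30 + 6*(13*(⅕) + (⅛)*(-⅑)) = -30 + 6*(13/5 - 1/72) = -30 + 6*(931/360) = -30 + 931/60 = -869/60 ≈ -14.483)
l(x, X) = -869/60 + x² (l(x, X) = x*x - 869/60 = x² - 869/60 = -869/60 + x²)
l(K(1), 4)*25 = (-869/60 + 0²)*25 = (-869/60 + 0)*25 = -869/60*25 = -4345/12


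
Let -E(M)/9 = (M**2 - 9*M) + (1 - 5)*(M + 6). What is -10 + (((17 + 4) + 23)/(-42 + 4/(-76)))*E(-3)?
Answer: 172586/799 ≈ 216.00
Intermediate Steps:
E(M) = 216 - 9*M**2 + 117*M (E(M) = -9*((M**2 - 9*M) + (1 - 5)*(M + 6)) = -9*((M**2 - 9*M) - 4*(6 + M)) = -9*((M**2 - 9*M) + (-24 - 4*M)) = -9*(-24 + M**2 - 13*M) = 216 - 9*M**2 + 117*M)
-10 + (((17 + 4) + 23)/(-42 + 4/(-76)))*E(-3) = -10 + (((17 + 4) + 23)/(-42 + 4/(-76)))*(216 - 9*(-3)**2 + 117*(-3)) = -10 + ((21 + 23)/(-42 + 4*(-1/76)))*(216 - 9*9 - 351) = -10 + (44/(-42 - 1/19))*(216 - 81 - 351) = -10 + (44/(-799/19))*(-216) = -10 + (44*(-19/799))*(-216) = -10 - 836/799*(-216) = -10 + 180576/799 = 172586/799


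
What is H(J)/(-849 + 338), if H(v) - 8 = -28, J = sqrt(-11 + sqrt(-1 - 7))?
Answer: 20/511 ≈ 0.039139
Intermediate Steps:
J = sqrt(-11 + 2*I*sqrt(2)) (J = sqrt(-11 + sqrt(-8)) = sqrt(-11 + 2*I*sqrt(2)) ≈ 0.42298 + 3.3435*I)
H(v) = -20 (H(v) = 8 - 28 = -20)
H(J)/(-849 + 338) = -20/(-849 + 338) = -20/(-511) = -1/511*(-20) = 20/511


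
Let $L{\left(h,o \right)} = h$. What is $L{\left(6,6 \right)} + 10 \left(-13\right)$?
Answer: $-124$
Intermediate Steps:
$L{\left(6,6 \right)} + 10 \left(-13\right) = 6 + 10 \left(-13\right) = 6 - 130 = -124$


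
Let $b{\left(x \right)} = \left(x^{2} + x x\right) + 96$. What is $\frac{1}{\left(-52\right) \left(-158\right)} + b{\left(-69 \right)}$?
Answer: $\frac{79021489}{8216} \approx 9618.0$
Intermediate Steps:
$b{\left(x \right)} = 96 + 2 x^{2}$ ($b{\left(x \right)} = \left(x^{2} + x^{2}\right) + 96 = 2 x^{2} + 96 = 96 + 2 x^{2}$)
$\frac{1}{\left(-52\right) \left(-158\right)} + b{\left(-69 \right)} = \frac{1}{\left(-52\right) \left(-158\right)} + \left(96 + 2 \left(-69\right)^{2}\right) = \frac{1}{8216} + \left(96 + 2 \cdot 4761\right) = \frac{1}{8216} + \left(96 + 9522\right) = \frac{1}{8216} + 9618 = \frac{79021489}{8216}$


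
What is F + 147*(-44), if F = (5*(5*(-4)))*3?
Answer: -6768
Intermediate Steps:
F = -300 (F = (5*(-20))*3 = -100*3 = -300)
F + 147*(-44) = -300 + 147*(-44) = -300 - 6468 = -6768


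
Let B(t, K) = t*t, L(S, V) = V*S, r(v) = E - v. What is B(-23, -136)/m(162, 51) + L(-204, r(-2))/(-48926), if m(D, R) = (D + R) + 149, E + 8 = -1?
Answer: 746027/520918 ≈ 1.4321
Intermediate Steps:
E = -9 (E = -8 - 1 = -9)
m(D, R) = 149 + D + R
r(v) = -9 - v
L(S, V) = S*V
B(t, K) = t**2
B(-23, -136)/m(162, 51) + L(-204, r(-2))/(-48926) = (-23)**2/(149 + 162 + 51) - 204*(-9 - 1*(-2))/(-48926) = 529/362 - 204*(-9 + 2)*(-1/48926) = 529*(1/362) - 204*(-7)*(-1/48926) = 529/362 + 1428*(-1/48926) = 529/362 - 42/1439 = 746027/520918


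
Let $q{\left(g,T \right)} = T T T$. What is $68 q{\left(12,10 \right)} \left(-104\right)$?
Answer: $-7072000$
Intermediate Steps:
$q{\left(g,T \right)} = T^{3}$ ($q{\left(g,T \right)} = T^{2} T = T^{3}$)
$68 q{\left(12,10 \right)} \left(-104\right) = 68 \cdot 10^{3} \left(-104\right) = 68 \cdot 1000 \left(-104\right) = 68000 \left(-104\right) = -7072000$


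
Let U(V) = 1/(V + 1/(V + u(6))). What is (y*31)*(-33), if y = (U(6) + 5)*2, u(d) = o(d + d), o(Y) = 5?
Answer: -707916/67 ≈ -10566.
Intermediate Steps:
u(d) = 5
U(V) = 1/(V + 1/(5 + V)) (U(V) = 1/(V + 1/(V + 5)) = 1/(V + 1/(5 + V)))
y = 692/67 (y = ((5 + 6)/(1 + 6**2 + 5*6) + 5)*2 = (11/(1 + 36 + 30) + 5)*2 = (11/67 + 5)*2 = (346/67)*2 = 692/67 ≈ 10.328)
(y*31)*(-33) = ((692/67)*31)*(-33) = (21452/67)*(-33) = -707916/67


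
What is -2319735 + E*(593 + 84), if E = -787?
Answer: -2852534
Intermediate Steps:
-2319735 + E*(593 + 84) = -2319735 - 787*(593 + 84) = -2319735 - 787*677 = -2319735 - 532799 = -2852534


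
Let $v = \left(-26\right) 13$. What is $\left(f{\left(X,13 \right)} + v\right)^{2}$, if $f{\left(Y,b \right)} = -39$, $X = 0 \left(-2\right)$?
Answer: $142129$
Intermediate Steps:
$X = 0$
$v = -338$
$\left(f{\left(X,13 \right)} + v\right)^{2} = \left(-39 - 338\right)^{2} = \left(-377\right)^{2} = 142129$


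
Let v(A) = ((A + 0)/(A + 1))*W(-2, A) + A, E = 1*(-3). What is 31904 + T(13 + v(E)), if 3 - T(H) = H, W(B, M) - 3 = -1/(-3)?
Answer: 31892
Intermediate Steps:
W(B, M) = 10/3 (W(B, M) = 3 - 1/(-3) = 3 - 1*(-⅓) = 3 + ⅓ = 10/3)
E = -3
v(A) = A + 10*A/(3*(1 + A)) (v(A) = ((A + 0)/(A + 1))*(10/3) + A = (A/(1 + A))*(10/3) + A = 10*A/(3*(1 + A)) + A = A + 10*A/(3*(1 + A)))
T(H) = 3 - H
31904 + T(13 + v(E)) = 31904 + (3 - (13 + (⅓)*(-3)*(13 + 3*(-3))/(1 - 3))) = 31904 + (3 - (13 + (⅓)*(-3)*(13 - 9)/(-2))) = 31904 + (3 - (13 + (⅓)*(-3)*(-½)*4)) = 31904 + (3 - (13 + 2)) = 31904 + (3 - 1*15) = 31904 + (3 - 15) = 31904 - 12 = 31892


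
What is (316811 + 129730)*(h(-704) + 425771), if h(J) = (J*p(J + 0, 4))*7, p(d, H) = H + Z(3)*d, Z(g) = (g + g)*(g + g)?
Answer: 55952163784431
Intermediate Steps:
Z(g) = 4*g**2 (Z(g) = (2*g)*(2*g) = 4*g**2)
p(d, H) = H + 36*d (p(d, H) = H + (4*3**2)*d = H + (4*9)*d = H + 36*d)
h(J) = 7*J*(4 + 36*J) (h(J) = (J*(4 + 36*(J + 0)))*7 = (J*(4 + 36*J))*7 = 7*J*(4 + 36*J))
(316811 + 129730)*(h(-704) + 425771) = (316811 + 129730)*(28*(-704)*(1 + 9*(-704)) + 425771) = 446541*(28*(-704)*(1 - 6336) + 425771) = 446541*(28*(-704)*(-6335) + 425771) = 446541*(124875520 + 425771) = 446541*125301291 = 55952163784431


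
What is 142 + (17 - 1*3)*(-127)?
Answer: -1636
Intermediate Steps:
142 + (17 - 1*3)*(-127) = 142 + (17 - 3)*(-127) = 142 + 14*(-127) = 142 - 1778 = -1636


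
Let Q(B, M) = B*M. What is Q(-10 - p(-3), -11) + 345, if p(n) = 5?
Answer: 510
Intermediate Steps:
Q(-10 - p(-3), -11) + 345 = (-10 - 1*5)*(-11) + 345 = (-10 - 5)*(-11) + 345 = -15*(-11) + 345 = 165 + 345 = 510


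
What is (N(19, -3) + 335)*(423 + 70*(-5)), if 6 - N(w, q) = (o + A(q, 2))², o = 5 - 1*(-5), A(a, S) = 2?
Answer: 14381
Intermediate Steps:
o = 10 (o = 5 + 5 = 10)
N(w, q) = -138 (N(w, q) = 6 - (10 + 2)² = 6 - 1*12² = 6 - 1*144 = 6 - 144 = -138)
(N(19, -3) + 335)*(423 + 70*(-5)) = (-138 + 335)*(423 + 70*(-5)) = 197*(423 - 350) = 197*73 = 14381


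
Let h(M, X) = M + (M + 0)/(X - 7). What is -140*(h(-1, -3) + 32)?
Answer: -4354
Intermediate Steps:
h(M, X) = M + M/(-7 + X)
-140*(h(-1, -3) + 32) = -140*(-(-6 - 3)/(-7 - 3) + 32) = -140*(-1*(-9)/(-10) + 32) = -140*(-1*(-1/10)*(-9) + 32) = -140*(-9/10 + 32) = -140*311/10 = -4354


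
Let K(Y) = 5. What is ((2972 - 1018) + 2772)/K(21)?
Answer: 4726/5 ≈ 945.20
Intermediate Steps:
((2972 - 1018) + 2772)/K(21) = ((2972 - 1018) + 2772)/5 = (1954 + 2772)*(⅕) = 4726*(⅕) = 4726/5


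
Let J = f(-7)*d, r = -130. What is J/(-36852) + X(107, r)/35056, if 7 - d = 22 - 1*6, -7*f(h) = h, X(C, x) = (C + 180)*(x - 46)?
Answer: -5539145/3844892 ≈ -1.4407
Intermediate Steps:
X(C, x) = (-46 + x)*(180 + C) (X(C, x) = (180 + C)*(-46 + x) = (-46 + x)*(180 + C))
f(h) = -h/7
d = -9 (d = 7 - (22 - 1*6) = 7 - (22 - 6) = 7 - 1*16 = 7 - 16 = -9)
J = -9 (J = -⅐*(-7)*(-9) = 1*(-9) = -9)
J/(-36852) + X(107, r)/35056 = -9/(-36852) + (-8280 - 46*107 + 180*(-130) + 107*(-130))/35056 = -9*(-1/36852) + (-8280 - 4922 - 23400 - 13910)*(1/35056) = 3/12284 - 50512*1/35056 = 3/12284 - 451/313 = -5539145/3844892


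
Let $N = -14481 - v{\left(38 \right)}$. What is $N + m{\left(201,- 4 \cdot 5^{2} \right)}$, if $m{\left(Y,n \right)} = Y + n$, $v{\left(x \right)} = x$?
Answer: $-14418$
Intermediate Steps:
$N = -14519$ ($N = -14481 - 38 = -14519$)
$N + m{\left(201,- 4 \cdot 5^{2} \right)} = -14519 + \left(201 - 4 \cdot 5^{2}\right) = -14519 + \left(201 - 100\right) = -14519 + 101 = -14418$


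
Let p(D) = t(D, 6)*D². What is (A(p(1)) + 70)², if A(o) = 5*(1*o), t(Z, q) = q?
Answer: 10000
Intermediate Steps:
p(D) = 6*D²
A(o) = 5*o
(A(p(1)) + 70)² = (5*(6*1²) + 70)² = (5*(6*1) + 70)² = (5*6 + 70)² = (30 + 70)² = 100² = 10000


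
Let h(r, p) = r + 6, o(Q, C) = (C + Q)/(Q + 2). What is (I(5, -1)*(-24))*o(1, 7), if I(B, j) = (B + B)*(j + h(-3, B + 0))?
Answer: -1280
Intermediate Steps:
o(Q, C) = (C + Q)/(2 + Q)
h(r, p) = 6 + r
I(B, j) = 2*B*(3 + j) (I(B, j) = (B + B)*(j + (6 - 3)) = (2*B)*(j + 3) = (2*B)*(3 + j) = 2*B*(3 + j))
(I(5, -1)*(-24))*o(1, 7) = ((2*5*(3 - 1))*(-24))*((7 + 1)/(2 + 1)) = ((2*5*2)*(-24))*(8/3) = (20*(-24))*((1/3)*8) = -480*8/3 = -1280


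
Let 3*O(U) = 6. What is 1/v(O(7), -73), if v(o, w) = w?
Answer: -1/73 ≈ -0.013699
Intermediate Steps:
O(U) = 2 (O(U) = (⅓)*6 = 2)
1/v(O(7), -73) = 1/(-73) = -1/73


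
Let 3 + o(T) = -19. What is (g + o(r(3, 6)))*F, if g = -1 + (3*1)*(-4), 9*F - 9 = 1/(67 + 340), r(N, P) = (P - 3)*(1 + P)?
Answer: -128240/3663 ≈ -35.010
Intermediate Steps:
r(N, P) = (1 + P)*(-3 + P) (r(N, P) = (-3 + P)*(1 + P) = (1 + P)*(-3 + P))
o(T) = -22 (o(T) = -3 - 19 = -22)
F = 3664/3663 (F = 1 + 1/(9*(67 + 340)) = 1 + (⅑)/407 = 1 + (⅑)*(1/407) = 1 + 1/3663 = 3664/3663 ≈ 1.0003)
g = -13 (g = -1 + 3*(-4) = -1 - 12 = -13)
(g + o(r(3, 6)))*F = (-13 - 22)*(3664/3663) = -35*3664/3663 = -128240/3663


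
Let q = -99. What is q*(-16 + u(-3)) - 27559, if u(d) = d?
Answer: -25678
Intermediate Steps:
q*(-16 + u(-3)) - 27559 = -99*(-16 - 3) - 27559 = -99*(-19) - 27559 = 1881 - 27559 = -25678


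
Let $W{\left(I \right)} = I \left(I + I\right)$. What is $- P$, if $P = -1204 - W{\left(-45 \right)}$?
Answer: $5254$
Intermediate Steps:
$W{\left(I \right)} = 2 I^{2}$ ($W{\left(I \right)} = I 2 I = 2 I^{2}$)
$P = -5254$ ($P = -1204 - 2 \left(-45\right)^{2} = -1204 - 2 \cdot 2025 = -1204 - 4050 = -5254$)
$- P = \left(-1\right) \left(-5254\right) = 5254$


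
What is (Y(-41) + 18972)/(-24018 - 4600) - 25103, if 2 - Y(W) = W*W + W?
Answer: -359207494/14309 ≈ -25104.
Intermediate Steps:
Y(W) = 2 - W - W² (Y(W) = 2 - (W*W + W) = 2 - (W² + W) = 2 - (W + W²) = 2 + (-W - W²) = 2 - W - W²)
(Y(-41) + 18972)/(-24018 - 4600) - 25103 = ((2 - 1*(-41) - 1*(-41)²) + 18972)/(-24018 - 4600) - 25103 = ((2 + 41 - 1*1681) + 18972)/(-28618) - 25103 = ((2 + 41 - 1681) + 18972)*(-1/28618) - 25103 = (-1638 + 18972)*(-1/28618) - 25103 = 17334*(-1/28618) - 25103 = -8667/14309 - 25103 = -359207494/14309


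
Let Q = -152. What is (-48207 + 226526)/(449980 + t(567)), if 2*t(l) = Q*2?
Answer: 178319/449828 ≈ 0.39642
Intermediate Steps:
t(l) = -152 (t(l) = (-152*2)/2 = (½)*(-304) = -152)
(-48207 + 226526)/(449980 + t(567)) = (-48207 + 226526)/(449980 - 152) = 178319/449828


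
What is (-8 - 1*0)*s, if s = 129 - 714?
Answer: 4680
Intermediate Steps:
s = -585
(-8 - 1*0)*s = (-8 - 1*0)*(-585) = (-8 + 0)*(-585) = -8*(-585) = 4680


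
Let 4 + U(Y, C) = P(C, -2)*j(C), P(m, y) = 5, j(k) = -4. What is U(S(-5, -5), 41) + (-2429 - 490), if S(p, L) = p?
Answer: -2943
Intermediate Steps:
U(Y, C) = -24 (U(Y, C) = -4 + 5*(-4) = -4 - 20 = -24)
U(S(-5, -5), 41) + (-2429 - 490) = -24 + (-2429 - 490) = -24 - 2919 = -2943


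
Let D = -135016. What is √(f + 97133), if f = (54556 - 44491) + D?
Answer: I*√27818 ≈ 166.79*I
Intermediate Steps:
f = -124951 (f = (54556 - 44491) - 135016 = 10065 - 135016 = -124951)
√(f + 97133) = √(-124951 + 97133) = √(-27818) = I*√27818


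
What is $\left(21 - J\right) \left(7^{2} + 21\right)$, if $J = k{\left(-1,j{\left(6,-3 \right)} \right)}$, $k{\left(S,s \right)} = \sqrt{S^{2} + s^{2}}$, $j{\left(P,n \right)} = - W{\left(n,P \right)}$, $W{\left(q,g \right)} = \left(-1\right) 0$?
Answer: $1400$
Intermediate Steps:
$W{\left(q,g \right)} = 0$
$j{\left(P,n \right)} = 0$ ($j{\left(P,n \right)} = \left(-1\right) 0 = 0$)
$J = 1$ ($J = \sqrt{\left(-1\right)^{2} + 0^{2}} = \sqrt{1 + 0} = \sqrt{1} = 1$)
$\left(21 - J\right) \left(7^{2} + 21\right) = \left(21 - 1\right) \left(7^{2} + 21\right) = \left(21 - 1\right) \left(49 + 21\right) = 20 \cdot 70 = 1400$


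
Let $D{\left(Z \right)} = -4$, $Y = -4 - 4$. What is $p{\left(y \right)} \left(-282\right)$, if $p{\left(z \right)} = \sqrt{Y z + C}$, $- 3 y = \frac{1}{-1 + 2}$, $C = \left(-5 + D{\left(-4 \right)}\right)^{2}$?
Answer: $- 94 \sqrt{753} \approx -2579.4$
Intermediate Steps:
$Y = -8$
$C = 81$ ($C = \left(-5 - 4\right)^{2} = \left(-9\right)^{2} = 81$)
$y = - \frac{1}{3}$ ($y = - \frac{1}{3 \left(-1 + 2\right)} = - \frac{1}{3 \cdot 1} = \left(- \frac{1}{3}\right) 1 = - \frac{1}{3} \approx -0.33333$)
$p{\left(z \right)} = \sqrt{81 - 8 z}$ ($p{\left(z \right)} = \sqrt{- 8 z + 81} = \sqrt{81 - 8 z}$)
$p{\left(y \right)} \left(-282\right) = \sqrt{81 - - \frac{8}{3}} \left(-282\right) = \sqrt{81 + \frac{8}{3}} \left(-282\right) = \sqrt{\frac{251}{3}} \left(-282\right) = \frac{\sqrt{753}}{3} \left(-282\right) = - 94 \sqrt{753}$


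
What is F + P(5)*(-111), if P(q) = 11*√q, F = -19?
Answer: -19 - 1221*√5 ≈ -2749.2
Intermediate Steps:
F + P(5)*(-111) = -19 + (11*√5)*(-111) = -19 - 1221*√5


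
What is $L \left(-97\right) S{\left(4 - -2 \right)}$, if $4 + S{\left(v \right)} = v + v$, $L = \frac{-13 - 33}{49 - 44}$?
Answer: $\frac{35696}{5} \approx 7139.2$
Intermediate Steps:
$L = - \frac{46}{5} \approx -9.2$
$S{\left(v \right)} = -4 + 2 v$ ($S{\left(v \right)} = -4 + \left(v + v\right) = -4 + 2 v$)
$L \left(-97\right) S{\left(4 - -2 \right)} = \left(- \frac{46}{5}\right) \left(-97\right) \left(-4 + 2 \left(4 - -2\right)\right) = \frac{4462 \left(-4 + 2 \left(4 + 2\right)\right)}{5} = \frac{4462 \left(-4 + 2 \cdot 6\right)}{5} = \frac{4462 \left(-4 + 12\right)}{5} = \frac{4462}{5} \cdot 8 = \frac{35696}{5}$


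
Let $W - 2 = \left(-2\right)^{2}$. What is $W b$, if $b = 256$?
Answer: $1536$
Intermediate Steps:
$W = 6$ ($W = 2 + \left(-2\right)^{2} = 2 + 4 = 6$)
$W b = 6 \cdot 256 = 1536$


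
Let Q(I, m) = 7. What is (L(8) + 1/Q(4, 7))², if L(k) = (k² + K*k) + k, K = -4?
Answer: 78961/49 ≈ 1611.4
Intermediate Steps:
L(k) = k² - 3*k (L(k) = (k² - 4*k) + k = k² - 3*k)
(L(8) + 1/Q(4, 7))² = (8*(-3 + 8) + 1/7)² = (8*5 + ⅐)² = (40 + ⅐)² = (281/7)² = 78961/49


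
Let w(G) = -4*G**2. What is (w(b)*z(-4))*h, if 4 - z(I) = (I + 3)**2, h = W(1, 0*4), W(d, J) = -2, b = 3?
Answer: 216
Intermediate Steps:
h = -2
z(I) = 4 - (3 + I)**2 (z(I) = 4 - (I + 3)**2 = 4 - (3 + I)**2)
(w(b)*z(-4))*h = ((-4*3**2)*(4 - (3 - 4)**2))*(-2) = ((-4*9)*(4 - 1*(-1)**2))*(-2) = -36*(4 - 1*1)*(-2) = -36*(4 - 1)*(-2) = -36*3*(-2) = -108*(-2) = 216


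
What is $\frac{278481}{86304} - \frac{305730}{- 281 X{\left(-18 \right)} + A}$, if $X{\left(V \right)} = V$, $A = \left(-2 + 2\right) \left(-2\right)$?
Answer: $- \frac{462540093}{8083808} \approx -57.218$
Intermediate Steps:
$A = 0$ ($A = 0 \left(-2\right) = 0$)
$\frac{278481}{86304} - \frac{305730}{- 281 X{\left(-18 \right)} + A} = \frac{278481}{86304} - \frac{305730}{\left(-281\right) \left(-18\right) + 0} = 278481 \cdot \frac{1}{86304} - \frac{305730}{5058 + 0} = \frac{92827}{28768} - \frac{305730}{5058} = \frac{92827}{28768} - \frac{16985}{281} = - \frac{462540093}{8083808}$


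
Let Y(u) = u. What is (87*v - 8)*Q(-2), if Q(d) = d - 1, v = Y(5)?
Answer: -1281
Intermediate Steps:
v = 5
Q(d) = -1 + d
(87*v - 8)*Q(-2) = (87*5 - 8)*(-1 - 2) = (435 - 8)*(-3) = 427*(-3) = -1281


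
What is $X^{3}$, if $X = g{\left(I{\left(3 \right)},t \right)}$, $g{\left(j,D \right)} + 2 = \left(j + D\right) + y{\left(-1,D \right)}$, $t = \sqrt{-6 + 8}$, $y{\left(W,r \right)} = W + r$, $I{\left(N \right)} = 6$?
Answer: $99 + 70 \sqrt{2} \approx 197.99$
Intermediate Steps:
$t = \sqrt{2} \approx 1.4142$
$g{\left(j,D \right)} = -3 + j + 2 D$ ($g{\left(j,D \right)} = -2 + \left(\left(j + D\right) + \left(-1 + D\right)\right) = -2 + \left(\left(D + j\right) + \left(-1 + D\right)\right) = -2 + \left(-1 + j + 2 D\right) = -3 + j + 2 D$)
$X = 3 + 2 \sqrt{2}$ ($X = -3 + 6 + 2 \sqrt{2} = 3 + 2 \sqrt{2} \approx 5.8284$)
$X^{3} = \left(3 + 2 \sqrt{2}\right)^{3}$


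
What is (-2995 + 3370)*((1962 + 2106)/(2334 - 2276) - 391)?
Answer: -3489375/29 ≈ -1.2032e+5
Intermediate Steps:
(-2995 + 3370)*((1962 + 2106)/(2334 - 2276) - 391) = 375*(4068/58 - 391) = 375*(4068*(1/58) - 391) = 375*(2034/29 - 391) = 375*(-9305/29) = -3489375/29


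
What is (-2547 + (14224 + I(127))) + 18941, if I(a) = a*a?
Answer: 46747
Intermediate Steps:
I(a) = a²
(-2547 + (14224 + I(127))) + 18941 = (-2547 + (14224 + 127²)) + 18941 = (-2547 + (14224 + 16129)) + 18941 = (-2547 + 30353) + 18941 = 27806 + 18941 = 46747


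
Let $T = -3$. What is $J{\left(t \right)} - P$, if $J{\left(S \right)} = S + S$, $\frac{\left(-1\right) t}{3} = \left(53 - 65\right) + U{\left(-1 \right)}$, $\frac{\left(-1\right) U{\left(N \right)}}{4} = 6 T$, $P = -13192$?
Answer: $12832$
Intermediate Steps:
$U{\left(N \right)} = 72$ ($U{\left(N \right)} = - 4 \cdot 6 \left(-3\right) = \left(-4\right) \left(-18\right) = 72$)
$t = -180$ ($t = - 3 \left(\left(53 - 65\right) + 72\right) = - 3 \left(-12 + 72\right) = \left(-3\right) 60 = -180$)
$J{\left(S \right)} = 2 S$
$J{\left(t \right)} - P = 2 \left(-180\right) - -13192 = -360 + 13192 = 12832$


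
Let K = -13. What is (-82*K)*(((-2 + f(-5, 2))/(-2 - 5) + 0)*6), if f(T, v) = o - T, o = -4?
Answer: 6396/7 ≈ 913.71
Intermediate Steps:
f(T, v) = -4 - T
(-82*K)*(((-2 + f(-5, 2))/(-2 - 5) + 0)*6) = (-82*(-13))*(((-2 + (-4 - 1*(-5)))/(-2 - 5) + 0)*6) = 1066*(((-2 + (-4 + 5))/(-7) + 0)*6) = 1066*(((-2 + 1)*(-⅐) + 0)*6) = 1066*((-1*(-⅐) + 0)*6) = 1066*((⅐ + 0)*6) = 1066*((⅐)*6) = 1066*(6/7) = 6396/7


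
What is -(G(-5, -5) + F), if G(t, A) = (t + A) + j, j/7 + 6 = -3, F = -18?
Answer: 91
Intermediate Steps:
j = -63 (j = -42 + 7*(-3) = -42 - 21 = -63)
G(t, A) = -63 + A + t (G(t, A) = (t + A) - 63 = (A + t) - 63 = -63 + A + t)
-(G(-5, -5) + F) = -((-63 - 5 - 5) - 18) = -(-73 - 18) = -1*(-91) = 91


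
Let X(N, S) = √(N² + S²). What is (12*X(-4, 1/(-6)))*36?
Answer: 72*√577 ≈ 1729.5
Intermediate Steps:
(12*X(-4, 1/(-6)))*36 = (12*√((-4)² + (1/(-6))²))*36 = (12*√(16 + (-⅙)²))*36 = (12*√(16 + 1/36))*36 = (12*√(577/36))*36 = (12*(√577/6))*36 = (2*√577)*36 = 72*√577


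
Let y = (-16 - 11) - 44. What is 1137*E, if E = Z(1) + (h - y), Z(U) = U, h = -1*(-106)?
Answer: 202386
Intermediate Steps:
h = 106
y = -71 (y = -27 - 44 = -71)
E = 178 (E = 1 + (106 - 1*(-71)) = 1 + (106 + 71) = 1 + 177 = 178)
1137*E = 1137*178 = 202386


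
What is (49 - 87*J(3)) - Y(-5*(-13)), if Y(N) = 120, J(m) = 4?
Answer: -419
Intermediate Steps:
(49 - 87*J(3)) - Y(-5*(-13)) = (49 - 87*4) - 1*120 = (49 - 348) - 120 = -299 - 120 = -419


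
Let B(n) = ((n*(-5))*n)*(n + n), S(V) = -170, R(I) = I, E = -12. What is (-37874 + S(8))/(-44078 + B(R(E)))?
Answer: 19022/13399 ≈ 1.4197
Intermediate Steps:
B(n) = -10*n³ (B(n) = ((-5*n)*n)*(2*n) = (-5*n²)*(2*n) = -10*n³)
(-37874 + S(8))/(-44078 + B(R(E))) = (-37874 - 170)/(-44078 - 10*(-12)³) = -38044/(-44078 - 10*(-1728)) = -38044/(-44078 + 17280) = -38044/(-26798) = -38044*(-1/26798) = 19022/13399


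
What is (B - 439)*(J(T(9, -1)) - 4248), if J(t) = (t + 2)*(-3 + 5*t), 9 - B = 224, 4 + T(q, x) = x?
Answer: 2723256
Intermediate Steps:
T(q, x) = -4 + x
B = -215 (B = 9 - 1*224 = 9 - 224 = -215)
J(t) = (-3 + 5*t)*(2 + t) (J(t) = (2 + t)*(-3 + 5*t) = (-3 + 5*t)*(2 + t))
(B - 439)*(J(T(9, -1)) - 4248) = (-215 - 439)*((-6 + 5*(-4 - 1)**2 + 7*(-4 - 1)) - 4248) = -654*((-6 + 5*(-5)**2 + 7*(-5)) - 4248) = -654*((-6 + 5*25 - 35) - 4248) = -654*((-6 + 125 - 35) - 4248) = -654*(84 - 4248) = -654*(-4164) = 2723256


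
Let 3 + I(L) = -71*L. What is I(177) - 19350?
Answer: -31920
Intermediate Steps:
I(L) = -3 - 71*L
I(177) - 19350 = (-3 - 71*177) - 19350 = (-3 - 12567) - 19350 = -12570 - 19350 = -31920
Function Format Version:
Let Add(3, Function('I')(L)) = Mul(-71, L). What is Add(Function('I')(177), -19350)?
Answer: -31920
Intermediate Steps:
Function('I')(L) = Add(-3, Mul(-71, L))
Add(Function('I')(177), -19350) = Add(Add(-3, Mul(-71, 177)), -19350) = Add(Add(-3, -12567), -19350) = Add(-12570, -19350) = -31920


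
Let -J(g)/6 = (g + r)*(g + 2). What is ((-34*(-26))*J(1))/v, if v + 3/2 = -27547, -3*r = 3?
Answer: 0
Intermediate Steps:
r = -1 (r = -1/3*3 = -1)
v = -55097/2 (v = -3/2 - 27547 = -55097/2 ≈ -27549.)
J(g) = -6*(-1 + g)*(2 + g) (J(g) = -6*(g - 1)*(g + 2) = -6*(-1 + g)*(2 + g))
((-34*(-26))*J(1))/v = ((-34*(-26))*(12 - 6*1 - 6*1**2))/(-55097/2) = (884*(12 - 6 - 6*1))*(-2/55097) = (884*(12 - 6 - 6))*(-2/55097) = (884*0)*(-2/55097) = 0*(-2/55097) = 0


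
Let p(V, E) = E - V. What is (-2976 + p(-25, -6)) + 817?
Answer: -2140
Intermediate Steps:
(-2976 + p(-25, -6)) + 817 = (-2976 + (-6 - 1*(-25))) + 817 = (-2976 + (-6 + 25)) + 817 = (-2976 + 19) + 817 = -2957 + 817 = -2140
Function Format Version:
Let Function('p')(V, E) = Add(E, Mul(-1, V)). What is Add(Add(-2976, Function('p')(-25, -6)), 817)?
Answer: -2140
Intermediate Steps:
Add(Add(-2976, Function('p')(-25, -6)), 817) = Add(Add(-2976, Add(-6, Mul(-1, -25))), 817) = Add(Add(-2976, Add(-6, 25)), 817) = Add(Add(-2976, 19), 817) = Add(-2957, 817) = -2140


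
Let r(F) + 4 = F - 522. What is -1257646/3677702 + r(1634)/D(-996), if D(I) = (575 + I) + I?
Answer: -2928489099/2605651867 ≈ -1.1239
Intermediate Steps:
r(F) = -526 + F (r(F) = -4 + (F - 522) = -4 + (-522 + F) = -526 + F)
D(I) = 575 + 2*I
-1257646/3677702 + r(1634)/D(-996) = -1257646/3677702 + (-526 + 1634)/(575 + 2*(-996)) = -1257646*1/3677702 + 1108/(575 - 1992) = -628823/1838851 + 1108/(-1417) = -628823/1838851 + 1108*(-1/1417) = -628823/1838851 - 1108/1417 = -2928489099/2605651867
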